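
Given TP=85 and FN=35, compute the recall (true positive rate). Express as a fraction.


Recall = TP / (TP + FN) = 85 / 120 = 17/24.

17/24


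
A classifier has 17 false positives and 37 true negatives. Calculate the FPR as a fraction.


FPR = FP / (FP + TN) = 17 / 54 = 17/54.

17/54


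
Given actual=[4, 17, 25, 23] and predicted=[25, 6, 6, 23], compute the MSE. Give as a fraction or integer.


MSE = (1/4) * ((4-25)^2=441 + (17-6)^2=121 + (25-6)^2=361 + (23-23)^2=0). Sum = 923. MSE = 923/4.

923/4


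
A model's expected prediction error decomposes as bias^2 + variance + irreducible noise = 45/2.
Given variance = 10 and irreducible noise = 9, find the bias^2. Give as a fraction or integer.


Total error = bias^2 + variance + irreducible noise. So bias^2 = 45/2 - 10 - 9 = 7/2.

7/2


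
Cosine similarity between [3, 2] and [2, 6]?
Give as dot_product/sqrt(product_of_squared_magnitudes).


dot = 18. |a|^2 = 13, |b|^2 = 40. cos = 18/sqrt(520).

18/sqrt(520)


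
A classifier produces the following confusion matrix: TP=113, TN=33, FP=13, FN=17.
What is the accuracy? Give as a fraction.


Accuracy = (TP + TN) / (TP + TN + FP + FN) = (113 + 33) / 176 = 73/88.

73/88


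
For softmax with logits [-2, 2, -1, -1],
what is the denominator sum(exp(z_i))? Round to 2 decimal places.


Denom = e^-2=0.1353 + e^2=7.3891 + e^-1=0.3679 + e^-1=0.3679. Sum = 8.2602, which rounds to 8.26.

8.26


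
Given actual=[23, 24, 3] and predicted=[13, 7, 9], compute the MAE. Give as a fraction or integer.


MAE = (1/3) * (|23-13|=10 + |24-7|=17 + |3-9|=6). Sum = 33. MAE = 11.

11


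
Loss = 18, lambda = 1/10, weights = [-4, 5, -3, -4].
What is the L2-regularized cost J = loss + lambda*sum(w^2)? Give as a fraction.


L2 sq norm = sum(w^2) = 66. J = 18 + 1/10 * 66 = 123/5.

123/5


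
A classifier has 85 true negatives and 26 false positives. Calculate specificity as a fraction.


Specificity = TN / (TN + FP) = 85 / 111 = 85/111.

85/111


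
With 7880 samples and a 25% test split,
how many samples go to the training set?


Test set = 7880 * 25% = 1970. Training set = 7880 - 1970 = 5910.

5910


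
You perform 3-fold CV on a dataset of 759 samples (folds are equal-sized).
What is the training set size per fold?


Each validation fold has 759/3 = 253 samples. Training set = 759 - 253 = 506.

506


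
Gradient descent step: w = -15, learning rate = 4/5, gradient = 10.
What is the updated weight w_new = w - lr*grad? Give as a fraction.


w_new = -15 - 4/5 * 10 = -15 - 8 = -23.

-23


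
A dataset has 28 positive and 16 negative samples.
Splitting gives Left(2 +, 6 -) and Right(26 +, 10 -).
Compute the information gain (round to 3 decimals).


H(parent) = 0.9457. H(left) = 0.8113, H(right) = 0.8524. Weighted = (8/44)*0.8113 + (36/44)*0.8524 = 0.8449. IG = 0.9457 - 0.8449 = 0.1008, which rounds to 0.101.

0.101


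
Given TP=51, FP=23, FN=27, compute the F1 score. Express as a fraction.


Precision = 51/74 = 51/74. Recall = 51/78 = 17/26. F1 = 2*P*R/(P+R) = 51/76.

51/76


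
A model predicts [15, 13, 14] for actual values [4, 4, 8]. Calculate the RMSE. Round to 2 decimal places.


MSE = 79.3333. RMSE = sqrt(79.3333) = 8.91.

8.91


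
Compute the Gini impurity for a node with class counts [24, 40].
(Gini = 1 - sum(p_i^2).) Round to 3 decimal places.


Total = 64. Proportions: 24/64, 40/64. sum(p_i^2) = 0.5312. Gini = 1 - 0.5312 = 0.4688, which rounds to 0.469.

0.469


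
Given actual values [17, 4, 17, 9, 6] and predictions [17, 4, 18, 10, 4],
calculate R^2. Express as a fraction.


Mean(y) = 53/5. SS_res = 6. SS_tot = 746/5. R^2 = 1 - 6/(746/5) = 358/373.

358/373


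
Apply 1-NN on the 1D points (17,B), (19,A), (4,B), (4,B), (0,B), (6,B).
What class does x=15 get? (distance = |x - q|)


Distances: |17-15|=2, |19-15|=4, |4-15|=11, |4-15|=11, |0-15|=15, |6-15|=9. 1 nearest: (17,B). Counts: {'B': 1}. Majority class: B.

B


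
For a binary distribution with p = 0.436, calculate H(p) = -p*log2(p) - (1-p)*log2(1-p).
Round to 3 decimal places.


H = -0.436*log2(0.436) - 0.564*log2(0.564) = 0.988.

0.988


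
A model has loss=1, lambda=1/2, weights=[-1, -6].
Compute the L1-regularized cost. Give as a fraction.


L1 norm = sum(|w|) = 7. J = 1 + 1/2 * 7 = 9/2.

9/2


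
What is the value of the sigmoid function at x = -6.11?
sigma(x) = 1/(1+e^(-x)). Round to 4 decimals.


sigma(-6.11) = 1/(1+e^(6.11)) = 1/(1+450.338715) = 1/451.338715 = 0.0022.

0.0022


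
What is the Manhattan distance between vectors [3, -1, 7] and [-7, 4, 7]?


d = sum of absolute differences: |3--7|=10 + |-1-4|=5 + |7-7|=0 = 15.

15


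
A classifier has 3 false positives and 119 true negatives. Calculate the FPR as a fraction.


FPR = FP / (FP + TN) = 3 / 122 = 3/122.

3/122


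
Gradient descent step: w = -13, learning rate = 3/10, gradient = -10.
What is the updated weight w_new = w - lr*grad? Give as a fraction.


w_new = -13 - 3/10 * -10 = -13 - -3 = -10.

-10


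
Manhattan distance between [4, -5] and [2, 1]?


d = sum of absolute differences: |4-2|=2 + |-5-1|=6 = 8.

8


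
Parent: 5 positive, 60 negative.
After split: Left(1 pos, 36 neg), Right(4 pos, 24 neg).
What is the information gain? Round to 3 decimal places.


H(parent) = 0.3912. H(left) = 0.1793, H(right) = 0.5917. Weighted = (37/65)*0.1793 + (28/65)*0.5917 = 0.3569. IG = 0.3912 - 0.3569 = 0.0343, which rounds to 0.034.

0.034


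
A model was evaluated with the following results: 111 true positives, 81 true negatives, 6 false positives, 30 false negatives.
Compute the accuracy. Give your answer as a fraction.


Accuracy = (TP + TN) / (TP + TN + FP + FN) = (111 + 81) / 228 = 16/19.

16/19


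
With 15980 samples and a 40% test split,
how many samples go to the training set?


Test set = 15980 * 40% = 6392. Training set = 15980 - 6392 = 9588.

9588


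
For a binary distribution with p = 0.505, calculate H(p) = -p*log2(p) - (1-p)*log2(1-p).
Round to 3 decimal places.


H = -0.505*log2(0.505) - 0.495*log2(0.495) = 1.000.

1.000


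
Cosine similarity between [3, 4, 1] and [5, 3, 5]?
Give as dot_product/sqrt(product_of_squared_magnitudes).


dot = 32. |a|^2 = 26, |b|^2 = 59. cos = 32/sqrt(1534).

32/sqrt(1534)


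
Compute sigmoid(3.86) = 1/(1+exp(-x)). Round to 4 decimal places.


sigma(3.86) = 1/(1+e^(-3.86)) = 1/(1+0.021068) = 1/1.021068 = 0.9794.

0.9794


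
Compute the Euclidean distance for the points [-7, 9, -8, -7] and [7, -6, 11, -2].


d = sqrt(sum of squared differences). (-7-7)^2=196, (9--6)^2=225, (-8-11)^2=361, (-7--2)^2=25. Sum = 807.

sqrt(807)


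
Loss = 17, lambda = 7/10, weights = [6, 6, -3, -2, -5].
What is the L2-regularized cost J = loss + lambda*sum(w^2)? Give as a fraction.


L2 sq norm = sum(w^2) = 110. J = 17 + 7/10 * 110 = 94.

94


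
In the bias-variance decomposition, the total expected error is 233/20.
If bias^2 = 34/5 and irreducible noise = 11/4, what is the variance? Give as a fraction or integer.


Total error = bias^2 + variance + irreducible noise. So variance = 233/20 - 34/5 - 11/4 = 21/10.

21/10


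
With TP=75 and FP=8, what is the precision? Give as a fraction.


Precision = TP / (TP + FP) = 75 / 83 = 75/83.

75/83


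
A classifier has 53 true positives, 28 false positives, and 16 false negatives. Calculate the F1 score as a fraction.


Precision = 53/81 = 53/81. Recall = 53/69 = 53/69. F1 = 2*P*R/(P+R) = 53/75.

53/75


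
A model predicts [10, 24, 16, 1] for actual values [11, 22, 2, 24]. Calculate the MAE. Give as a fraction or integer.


MAE = (1/4) * (|11-10|=1 + |22-24|=2 + |2-16|=14 + |24-1|=23). Sum = 40. MAE = 10.

10


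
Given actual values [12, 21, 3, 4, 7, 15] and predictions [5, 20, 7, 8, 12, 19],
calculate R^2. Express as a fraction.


Mean(y) = 31/3. SS_res = 123. SS_tot = 730/3. R^2 = 1 - 123/(730/3) = 361/730.

361/730


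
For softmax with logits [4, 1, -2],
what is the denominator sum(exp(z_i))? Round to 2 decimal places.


Denom = e^4=54.5982 + e^1=2.7183 + e^-2=0.1353. Sum = 57.4518, which rounds to 57.45.

57.45


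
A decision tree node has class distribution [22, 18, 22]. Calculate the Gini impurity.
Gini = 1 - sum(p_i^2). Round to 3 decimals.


Total = 62. Proportions: 22/62, 18/62, 22/62. sum(p_i^2) = 0.3361. Gini = 1 - 0.3361 = 0.6639, which rounds to 0.664.

0.664


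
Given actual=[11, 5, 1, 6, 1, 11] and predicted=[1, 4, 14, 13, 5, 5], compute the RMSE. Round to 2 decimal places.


MSE = 61.8333. RMSE = sqrt(61.8333) = 7.86.

7.86


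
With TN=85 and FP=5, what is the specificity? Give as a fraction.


Specificity = TN / (TN + FP) = 85 / 90 = 17/18.

17/18


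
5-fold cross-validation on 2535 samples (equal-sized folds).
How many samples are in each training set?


Each validation fold has 2535/5 = 507 samples. Training set = 2535 - 507 = 2028.

2028


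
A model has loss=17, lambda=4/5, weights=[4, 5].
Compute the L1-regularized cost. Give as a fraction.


L1 norm = sum(|w|) = 9. J = 17 + 4/5 * 9 = 121/5.

121/5


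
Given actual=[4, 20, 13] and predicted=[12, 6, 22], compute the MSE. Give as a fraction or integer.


MSE = (1/3) * ((4-12)^2=64 + (20-6)^2=196 + (13-22)^2=81). Sum = 341. MSE = 341/3.

341/3


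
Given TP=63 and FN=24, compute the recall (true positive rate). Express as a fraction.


Recall = TP / (TP + FN) = 63 / 87 = 21/29.

21/29


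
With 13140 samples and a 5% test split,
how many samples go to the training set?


Test set = 13140 * 5% = 657. Training set = 13140 - 657 = 12483.

12483


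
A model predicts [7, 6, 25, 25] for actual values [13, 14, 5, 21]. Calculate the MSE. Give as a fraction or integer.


MSE = (1/4) * ((13-7)^2=36 + (14-6)^2=64 + (5-25)^2=400 + (21-25)^2=16). Sum = 516. MSE = 129.

129


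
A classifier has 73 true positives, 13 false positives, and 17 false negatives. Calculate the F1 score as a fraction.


Precision = 73/86 = 73/86. Recall = 73/90 = 73/90. F1 = 2*P*R/(P+R) = 73/88.

73/88


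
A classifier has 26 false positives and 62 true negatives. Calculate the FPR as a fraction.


FPR = FP / (FP + TN) = 26 / 88 = 13/44.

13/44


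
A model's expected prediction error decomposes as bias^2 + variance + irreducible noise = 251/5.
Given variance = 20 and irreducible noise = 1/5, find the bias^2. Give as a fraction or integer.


Total error = bias^2 + variance + irreducible noise. So bias^2 = 251/5 - 20 - 1/5 = 30.

30


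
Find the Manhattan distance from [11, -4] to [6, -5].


d = sum of absolute differences: |11-6|=5 + |-4--5|=1 = 6.

6


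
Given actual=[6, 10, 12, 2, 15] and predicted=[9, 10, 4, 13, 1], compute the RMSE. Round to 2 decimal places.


MSE = 78.0000. RMSE = sqrt(78.0000) = 8.83.

8.83


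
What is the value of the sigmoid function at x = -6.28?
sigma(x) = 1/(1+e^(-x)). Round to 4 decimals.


sigma(-6.28) = 1/(1+e^(6.28)) = 1/(1+533.788664) = 1/534.788664 = 0.0019.

0.0019


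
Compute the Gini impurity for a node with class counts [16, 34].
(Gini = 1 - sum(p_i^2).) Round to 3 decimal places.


Total = 50. Proportions: 16/50, 34/50. sum(p_i^2) = 0.5648. Gini = 1 - 0.5648 = 0.4352, which rounds to 0.435.

0.435


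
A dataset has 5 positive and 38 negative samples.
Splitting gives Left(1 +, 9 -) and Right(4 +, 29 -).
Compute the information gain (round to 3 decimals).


H(parent) = 0.5186. H(left) = 0.4690, H(right) = 0.5328. Weighted = (10/43)*0.4690 + (33/43)*0.5328 = 0.5180. IG = 0.5186 - 0.5180 = 0.0006, which rounds to 0.001.

0.001


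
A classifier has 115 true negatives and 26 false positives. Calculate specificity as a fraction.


Specificity = TN / (TN + FP) = 115 / 141 = 115/141.

115/141


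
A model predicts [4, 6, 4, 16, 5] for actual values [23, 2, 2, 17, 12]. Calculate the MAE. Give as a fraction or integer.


MAE = (1/5) * (|23-4|=19 + |2-6|=4 + |2-4|=2 + |17-16|=1 + |12-5|=7). Sum = 33. MAE = 33/5.

33/5


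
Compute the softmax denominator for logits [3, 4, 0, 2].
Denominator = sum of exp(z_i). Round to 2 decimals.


Denom = e^3=20.0855 + e^4=54.5982 + e^0=1.0000 + e^2=7.3891. Sum = 83.0728, which rounds to 83.07.

83.07


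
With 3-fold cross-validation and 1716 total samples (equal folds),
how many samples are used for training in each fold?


Each validation fold has 1716/3 = 572 samples. Training set = 1716 - 572 = 1144.

1144


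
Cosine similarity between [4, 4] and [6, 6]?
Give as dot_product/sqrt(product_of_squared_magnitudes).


dot = 48. |a|^2 = 32, |b|^2 = 72. cos = 48/sqrt(2304).

48/sqrt(2304)


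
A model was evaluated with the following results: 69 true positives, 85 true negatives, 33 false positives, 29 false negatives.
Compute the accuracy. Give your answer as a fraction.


Accuracy = (TP + TN) / (TP + TN + FP + FN) = (69 + 85) / 216 = 77/108.

77/108


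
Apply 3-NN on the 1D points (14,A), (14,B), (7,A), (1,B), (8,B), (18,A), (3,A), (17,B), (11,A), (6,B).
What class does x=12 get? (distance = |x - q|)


Distances: |14-12|=2, |14-12|=2, |7-12|=5, |1-12|=11, |8-12|=4, |18-12|=6, |3-12|=9, |17-12|=5, |11-12|=1, |6-12|=6. 3 nearest: (11,A), (14,A), (14,B). Counts: {'A': 2, 'B': 1}. Majority class: A.

A


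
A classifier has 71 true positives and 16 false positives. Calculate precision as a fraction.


Precision = TP / (TP + FP) = 71 / 87 = 71/87.

71/87


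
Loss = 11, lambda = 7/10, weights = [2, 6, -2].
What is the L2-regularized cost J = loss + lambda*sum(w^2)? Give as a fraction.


L2 sq norm = sum(w^2) = 44. J = 11 + 7/10 * 44 = 209/5.

209/5


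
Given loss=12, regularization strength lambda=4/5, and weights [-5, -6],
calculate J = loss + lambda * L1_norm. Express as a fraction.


L1 norm = sum(|w|) = 11. J = 12 + 4/5 * 11 = 104/5.

104/5


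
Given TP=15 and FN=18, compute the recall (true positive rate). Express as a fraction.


Recall = TP / (TP + FN) = 15 / 33 = 5/11.

5/11


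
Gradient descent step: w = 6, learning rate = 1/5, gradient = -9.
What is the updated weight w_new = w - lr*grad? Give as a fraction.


w_new = 6 - 1/5 * -9 = 6 - -9/5 = 39/5.

39/5


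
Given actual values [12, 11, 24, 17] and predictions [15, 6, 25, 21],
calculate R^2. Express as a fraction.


Mean(y) = 16. SS_res = 51. SS_tot = 106. R^2 = 1 - 51/(106) = 55/106.

55/106


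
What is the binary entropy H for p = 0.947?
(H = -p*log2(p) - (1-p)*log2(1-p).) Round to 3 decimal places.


H = -0.947*log2(0.947) - 0.053*log2(0.053) = 0.299.

0.299


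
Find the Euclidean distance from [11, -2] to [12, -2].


d = sqrt(sum of squared differences). (11-12)^2=1, (-2--2)^2=0. Sum = 1.

1


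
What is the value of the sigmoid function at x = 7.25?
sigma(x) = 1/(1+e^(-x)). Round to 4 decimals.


sigma(7.25) = 1/(1+e^(-7.25)) = 1/(1+0.000710) = 1/1.000710 = 0.9993.

0.9993


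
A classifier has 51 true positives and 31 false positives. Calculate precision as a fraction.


Precision = TP / (TP + FP) = 51 / 82 = 51/82.

51/82


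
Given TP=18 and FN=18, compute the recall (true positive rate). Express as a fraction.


Recall = TP / (TP + FN) = 18 / 36 = 1/2.

1/2


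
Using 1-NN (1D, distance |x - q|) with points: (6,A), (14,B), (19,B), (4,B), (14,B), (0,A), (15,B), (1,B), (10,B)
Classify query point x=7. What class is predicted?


Distances: |6-7|=1, |14-7|=7, |19-7|=12, |4-7|=3, |14-7|=7, |0-7|=7, |15-7|=8, |1-7|=6, |10-7|=3. 1 nearest: (6,A). Counts: {'A': 1}. Majority class: A.

A


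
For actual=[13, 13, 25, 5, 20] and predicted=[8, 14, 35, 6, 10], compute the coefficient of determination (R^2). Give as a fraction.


Mean(y) = 76/5. SS_res = 227. SS_tot = 1164/5. R^2 = 1 - 227/(1164/5) = 29/1164.

29/1164


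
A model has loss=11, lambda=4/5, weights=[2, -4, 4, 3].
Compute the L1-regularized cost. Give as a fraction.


L1 norm = sum(|w|) = 13. J = 11 + 4/5 * 13 = 107/5.

107/5


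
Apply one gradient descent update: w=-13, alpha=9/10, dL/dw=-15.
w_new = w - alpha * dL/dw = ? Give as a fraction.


w_new = -13 - 9/10 * -15 = -13 - -27/2 = 1/2.

1/2


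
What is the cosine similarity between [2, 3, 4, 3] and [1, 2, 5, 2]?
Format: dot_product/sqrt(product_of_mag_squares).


dot = 34. |a|^2 = 38, |b|^2 = 34. cos = 34/sqrt(1292).

34/sqrt(1292)


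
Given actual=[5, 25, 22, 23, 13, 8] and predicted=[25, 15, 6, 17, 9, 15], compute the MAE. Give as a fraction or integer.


MAE = (1/6) * (|5-25|=20 + |25-15|=10 + |22-6|=16 + |23-17|=6 + |13-9|=4 + |8-15|=7). Sum = 63. MAE = 21/2.

21/2


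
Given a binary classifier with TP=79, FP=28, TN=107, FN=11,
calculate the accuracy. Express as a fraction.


Accuracy = (TP + TN) / (TP + TN + FP + FN) = (79 + 107) / 225 = 62/75.

62/75


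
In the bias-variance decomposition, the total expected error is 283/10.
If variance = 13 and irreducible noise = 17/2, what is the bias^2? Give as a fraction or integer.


Total error = bias^2 + variance + irreducible noise. So bias^2 = 283/10 - 13 - 17/2 = 34/5.

34/5


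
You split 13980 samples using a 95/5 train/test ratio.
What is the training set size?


Test set = 13980 * 5% = 699. Training set = 13980 - 699 = 13281.

13281


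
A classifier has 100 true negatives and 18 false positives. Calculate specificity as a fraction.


Specificity = TN / (TN + FP) = 100 / 118 = 50/59.

50/59


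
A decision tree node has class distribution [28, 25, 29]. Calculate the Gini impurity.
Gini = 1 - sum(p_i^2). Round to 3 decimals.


Total = 82. Proportions: 28/82, 25/82, 29/82. sum(p_i^2) = 0.3346. Gini = 1 - 0.3346 = 0.6654, which rounds to 0.665.

0.665


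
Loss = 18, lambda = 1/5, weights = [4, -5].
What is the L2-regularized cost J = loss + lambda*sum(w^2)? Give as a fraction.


L2 sq norm = sum(w^2) = 41. J = 18 + 1/5 * 41 = 131/5.

131/5


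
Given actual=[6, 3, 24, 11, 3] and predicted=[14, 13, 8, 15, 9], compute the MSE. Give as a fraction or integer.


MSE = (1/5) * ((6-14)^2=64 + (3-13)^2=100 + (24-8)^2=256 + (11-15)^2=16 + (3-9)^2=36). Sum = 472. MSE = 472/5.

472/5


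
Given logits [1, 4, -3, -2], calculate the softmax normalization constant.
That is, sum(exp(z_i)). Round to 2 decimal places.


Denom = e^1=2.7183 + e^4=54.5982 + e^-3=0.0498 + e^-2=0.1353. Sum = 57.5016, which rounds to 57.50.

57.50


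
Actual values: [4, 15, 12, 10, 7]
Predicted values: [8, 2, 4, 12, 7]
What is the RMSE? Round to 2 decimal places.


MSE = 50.6000. RMSE = sqrt(50.6000) = 7.11.

7.11


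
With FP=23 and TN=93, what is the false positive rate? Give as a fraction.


FPR = FP / (FP + TN) = 23 / 116 = 23/116.

23/116


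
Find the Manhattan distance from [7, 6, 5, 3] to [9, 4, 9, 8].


d = sum of absolute differences: |7-9|=2 + |6-4|=2 + |5-9|=4 + |3-8|=5 = 13.

13


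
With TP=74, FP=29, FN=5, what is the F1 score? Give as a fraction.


Precision = 74/103 = 74/103. Recall = 74/79 = 74/79. F1 = 2*P*R/(P+R) = 74/91.

74/91


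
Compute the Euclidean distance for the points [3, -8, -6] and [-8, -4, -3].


d = sqrt(sum of squared differences). (3--8)^2=121, (-8--4)^2=16, (-6--3)^2=9. Sum = 146.

sqrt(146)


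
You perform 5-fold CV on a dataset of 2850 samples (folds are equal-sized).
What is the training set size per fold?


Each validation fold has 2850/5 = 570 samples. Training set = 2850 - 570 = 2280.

2280


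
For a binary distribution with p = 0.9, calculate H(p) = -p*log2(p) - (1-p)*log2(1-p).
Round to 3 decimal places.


H = -0.9*log2(0.9) - 0.1*log2(0.1) = 0.469.

0.469


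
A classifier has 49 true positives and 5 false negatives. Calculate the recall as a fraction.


Recall = TP / (TP + FN) = 49 / 54 = 49/54.

49/54


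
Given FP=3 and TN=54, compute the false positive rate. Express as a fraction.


FPR = FP / (FP + TN) = 3 / 57 = 1/19.

1/19


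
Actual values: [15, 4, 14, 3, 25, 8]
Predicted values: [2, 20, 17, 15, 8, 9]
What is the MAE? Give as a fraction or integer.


MAE = (1/6) * (|15-2|=13 + |4-20|=16 + |14-17|=3 + |3-15|=12 + |25-8|=17 + |8-9|=1). Sum = 62. MAE = 31/3.

31/3


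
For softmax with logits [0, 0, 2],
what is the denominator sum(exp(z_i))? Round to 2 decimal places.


Denom = e^0=1.0000 + e^0=1.0000 + e^2=7.3891. Sum = 9.3891, which rounds to 9.39.

9.39


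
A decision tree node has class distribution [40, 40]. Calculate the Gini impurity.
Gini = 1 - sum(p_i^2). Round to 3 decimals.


Total = 80. Proportions: 40/80, 40/80. sum(p_i^2) = 0.5000. Gini = 1 - 0.5000 = 0.5000, which rounds to 0.500.

0.500


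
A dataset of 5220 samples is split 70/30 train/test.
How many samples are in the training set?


Test set = 5220 * 30% = 1566. Training set = 5220 - 1566 = 3654.

3654


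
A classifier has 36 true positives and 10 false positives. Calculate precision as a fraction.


Precision = TP / (TP + FP) = 36 / 46 = 18/23.

18/23


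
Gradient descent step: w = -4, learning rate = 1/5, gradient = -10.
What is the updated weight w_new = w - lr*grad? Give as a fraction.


w_new = -4 - 1/5 * -10 = -4 - -2 = -2.

-2


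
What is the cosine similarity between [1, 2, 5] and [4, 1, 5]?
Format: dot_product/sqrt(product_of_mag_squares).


dot = 31. |a|^2 = 30, |b|^2 = 42. cos = 31/sqrt(1260).

31/sqrt(1260)


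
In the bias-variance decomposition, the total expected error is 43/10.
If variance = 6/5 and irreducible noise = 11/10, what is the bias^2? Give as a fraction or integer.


Total error = bias^2 + variance + irreducible noise. So bias^2 = 43/10 - 6/5 - 11/10 = 2.

2


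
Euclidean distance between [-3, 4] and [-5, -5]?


d = sqrt(sum of squared differences). (-3--5)^2=4, (4--5)^2=81. Sum = 85.

sqrt(85)


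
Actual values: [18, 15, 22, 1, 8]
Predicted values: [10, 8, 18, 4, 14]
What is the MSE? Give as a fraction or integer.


MSE = (1/5) * ((18-10)^2=64 + (15-8)^2=49 + (22-18)^2=16 + (1-4)^2=9 + (8-14)^2=36). Sum = 174. MSE = 174/5.

174/5


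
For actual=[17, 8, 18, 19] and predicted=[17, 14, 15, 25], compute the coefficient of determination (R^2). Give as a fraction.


Mean(y) = 31/2. SS_res = 81. SS_tot = 77. R^2 = 1 - 81/(77) = -4/77.

-4/77


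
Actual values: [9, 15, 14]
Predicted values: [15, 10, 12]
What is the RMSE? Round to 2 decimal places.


MSE = 21.6667. RMSE = sqrt(21.6667) = 4.65.

4.65


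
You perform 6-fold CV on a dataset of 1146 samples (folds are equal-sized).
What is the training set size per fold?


Each validation fold has 1146/6 = 191 samples. Training set = 1146 - 191 = 955.

955


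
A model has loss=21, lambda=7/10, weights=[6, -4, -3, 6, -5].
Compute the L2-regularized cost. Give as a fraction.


L2 sq norm = sum(w^2) = 122. J = 21 + 7/10 * 122 = 532/5.

532/5


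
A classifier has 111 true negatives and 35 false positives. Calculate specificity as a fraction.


Specificity = TN / (TN + FP) = 111 / 146 = 111/146.

111/146


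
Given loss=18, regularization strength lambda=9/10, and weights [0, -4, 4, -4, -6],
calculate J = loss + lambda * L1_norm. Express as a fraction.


L1 norm = sum(|w|) = 18. J = 18 + 9/10 * 18 = 171/5.

171/5


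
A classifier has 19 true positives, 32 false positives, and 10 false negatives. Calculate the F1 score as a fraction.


Precision = 19/51 = 19/51. Recall = 19/29 = 19/29. F1 = 2*P*R/(P+R) = 19/40.

19/40


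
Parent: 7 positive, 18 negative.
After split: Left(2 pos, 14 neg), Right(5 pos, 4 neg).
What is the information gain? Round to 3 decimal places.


H(parent) = 0.8555. H(left) = 0.5436, H(right) = 0.9911. Weighted = (16/25)*0.5436 + (9/25)*0.9911 = 0.7047. IG = 0.8555 - 0.7047 = 0.1508, which rounds to 0.151.

0.151


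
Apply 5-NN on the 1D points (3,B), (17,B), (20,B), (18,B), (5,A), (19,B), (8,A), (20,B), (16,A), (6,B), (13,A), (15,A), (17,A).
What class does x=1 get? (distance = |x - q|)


Distances: |3-1|=2, |17-1|=16, |20-1|=19, |18-1|=17, |5-1|=4, |19-1|=18, |8-1|=7, |20-1|=19, |16-1|=15, |6-1|=5, |13-1|=12, |15-1|=14, |17-1|=16. 5 nearest: (3,B), (5,A), (6,B), (8,A), (13,A). Counts: {'B': 2, 'A': 3}. Majority class: A.

A


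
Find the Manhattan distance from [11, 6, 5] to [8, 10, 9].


d = sum of absolute differences: |11-8|=3 + |6-10|=4 + |5-9|=4 = 11.

11


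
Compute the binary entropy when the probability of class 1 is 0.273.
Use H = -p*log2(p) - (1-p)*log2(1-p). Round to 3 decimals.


H = -0.273*log2(0.273) - 0.727*log2(0.727) = 0.846.

0.846


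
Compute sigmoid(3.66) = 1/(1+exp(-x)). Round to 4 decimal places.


sigma(3.66) = 1/(1+e^(-3.66)) = 1/(1+0.025733) = 1/1.025733 = 0.9749.

0.9749


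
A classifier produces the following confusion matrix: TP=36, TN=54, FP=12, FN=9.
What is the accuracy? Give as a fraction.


Accuracy = (TP + TN) / (TP + TN + FP + FN) = (36 + 54) / 111 = 30/37.

30/37


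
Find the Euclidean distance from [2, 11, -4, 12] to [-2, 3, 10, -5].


d = sqrt(sum of squared differences). (2--2)^2=16, (11-3)^2=64, (-4-10)^2=196, (12--5)^2=289. Sum = 565.

sqrt(565)


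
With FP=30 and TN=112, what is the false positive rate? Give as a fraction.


FPR = FP / (FP + TN) = 30 / 142 = 15/71.

15/71


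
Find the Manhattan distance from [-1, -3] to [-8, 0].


d = sum of absolute differences: |-1--8|=7 + |-3-0|=3 = 10.

10


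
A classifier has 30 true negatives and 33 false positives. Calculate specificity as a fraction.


Specificity = TN / (TN + FP) = 30 / 63 = 10/21.

10/21


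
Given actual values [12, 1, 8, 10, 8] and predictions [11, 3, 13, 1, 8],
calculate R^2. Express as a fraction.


Mean(y) = 39/5. SS_res = 111. SS_tot = 344/5. R^2 = 1 - 111/(344/5) = -211/344.

-211/344


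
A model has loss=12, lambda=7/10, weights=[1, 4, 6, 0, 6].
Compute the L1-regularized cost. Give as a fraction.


L1 norm = sum(|w|) = 17. J = 12 + 7/10 * 17 = 239/10.

239/10


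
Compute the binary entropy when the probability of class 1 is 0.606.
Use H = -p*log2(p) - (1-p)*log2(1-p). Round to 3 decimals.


H = -0.606*log2(0.606) - 0.394*log2(0.394) = 0.967.

0.967


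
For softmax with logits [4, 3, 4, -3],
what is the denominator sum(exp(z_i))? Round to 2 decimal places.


Denom = e^4=54.5982 + e^3=20.0855 + e^4=54.5982 + e^-3=0.0498. Sum = 129.3317, which rounds to 129.33.

129.33


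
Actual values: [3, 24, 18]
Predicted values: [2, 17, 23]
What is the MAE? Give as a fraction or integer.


MAE = (1/3) * (|3-2|=1 + |24-17|=7 + |18-23|=5). Sum = 13. MAE = 13/3.

13/3


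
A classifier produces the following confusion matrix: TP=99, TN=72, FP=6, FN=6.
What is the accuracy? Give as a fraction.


Accuracy = (TP + TN) / (TP + TN + FP + FN) = (99 + 72) / 183 = 57/61.

57/61


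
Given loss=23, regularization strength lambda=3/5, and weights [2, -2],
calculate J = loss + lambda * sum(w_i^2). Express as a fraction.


L2 sq norm = sum(w^2) = 8. J = 23 + 3/5 * 8 = 139/5.

139/5


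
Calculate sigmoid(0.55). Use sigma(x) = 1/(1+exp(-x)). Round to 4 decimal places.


sigma(0.55) = 1/(1+e^(-0.55)) = 1/(1+0.576950) = 1/1.576950 = 0.6341.

0.6341


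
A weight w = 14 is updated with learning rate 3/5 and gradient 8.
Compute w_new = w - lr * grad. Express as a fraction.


w_new = 14 - 3/5 * 8 = 14 - 24/5 = 46/5.

46/5


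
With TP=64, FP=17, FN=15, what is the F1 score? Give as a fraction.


Precision = 64/81 = 64/81. Recall = 64/79 = 64/79. F1 = 2*P*R/(P+R) = 4/5.

4/5


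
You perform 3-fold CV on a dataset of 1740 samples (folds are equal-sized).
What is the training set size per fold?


Each validation fold has 1740/3 = 580 samples. Training set = 1740 - 580 = 1160.

1160


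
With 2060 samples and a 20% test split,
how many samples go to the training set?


Test set = 2060 * 20% = 412. Training set = 2060 - 412 = 1648.

1648


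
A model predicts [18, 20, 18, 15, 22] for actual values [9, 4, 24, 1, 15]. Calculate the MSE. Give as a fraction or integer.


MSE = (1/5) * ((9-18)^2=81 + (4-20)^2=256 + (24-18)^2=36 + (1-15)^2=196 + (15-22)^2=49). Sum = 618. MSE = 618/5.

618/5


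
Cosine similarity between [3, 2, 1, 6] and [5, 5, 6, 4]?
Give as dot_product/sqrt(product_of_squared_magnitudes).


dot = 55. |a|^2 = 50, |b|^2 = 102. cos = 55/sqrt(5100).

55/sqrt(5100)


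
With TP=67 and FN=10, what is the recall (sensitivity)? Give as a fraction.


Recall = TP / (TP + FN) = 67 / 77 = 67/77.

67/77


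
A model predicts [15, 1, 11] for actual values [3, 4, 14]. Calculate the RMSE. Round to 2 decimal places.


MSE = 54.0000. RMSE = sqrt(54.0000) = 7.35.

7.35


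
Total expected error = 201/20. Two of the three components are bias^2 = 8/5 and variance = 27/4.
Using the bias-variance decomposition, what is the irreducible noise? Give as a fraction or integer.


Total error = bias^2 + variance + irreducible noise. So irreducible noise = 201/20 - 8/5 - 27/4 = 17/10.

17/10


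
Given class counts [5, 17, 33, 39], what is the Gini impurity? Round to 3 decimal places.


Total = 94. Proportions: 5/94, 17/94, 33/94, 39/94. sum(p_i^2) = 0.3309. Gini = 1 - 0.3309 = 0.6691, which rounds to 0.669.

0.669


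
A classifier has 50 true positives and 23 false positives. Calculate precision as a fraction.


Precision = TP / (TP + FP) = 50 / 73 = 50/73.

50/73


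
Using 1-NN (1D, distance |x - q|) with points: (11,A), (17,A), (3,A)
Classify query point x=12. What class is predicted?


Distances: |11-12|=1, |17-12|=5, |3-12|=9. 1 nearest: (11,A). Counts: {'A': 1}. Majority class: A.

A


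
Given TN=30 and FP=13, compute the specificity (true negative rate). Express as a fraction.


Specificity = TN / (TN + FP) = 30 / 43 = 30/43.

30/43


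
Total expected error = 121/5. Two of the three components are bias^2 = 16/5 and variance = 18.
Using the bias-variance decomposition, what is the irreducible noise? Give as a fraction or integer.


Total error = bias^2 + variance + irreducible noise. So irreducible noise = 121/5 - 16/5 - 18 = 3.

3


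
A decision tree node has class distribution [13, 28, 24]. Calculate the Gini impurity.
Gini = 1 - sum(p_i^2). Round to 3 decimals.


Total = 65. Proportions: 13/65, 28/65, 24/65. sum(p_i^2) = 0.3619. Gini = 1 - 0.3619 = 0.6381, which rounds to 0.638.

0.638


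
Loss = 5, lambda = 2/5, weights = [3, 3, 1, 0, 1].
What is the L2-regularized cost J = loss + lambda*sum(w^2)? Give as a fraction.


L2 sq norm = sum(w^2) = 20. J = 5 + 2/5 * 20 = 13.

13


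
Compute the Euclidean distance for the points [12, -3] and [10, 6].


d = sqrt(sum of squared differences). (12-10)^2=4, (-3-6)^2=81. Sum = 85.

sqrt(85)


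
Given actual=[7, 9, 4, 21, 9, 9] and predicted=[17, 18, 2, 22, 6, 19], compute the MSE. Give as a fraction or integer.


MSE = (1/6) * ((7-17)^2=100 + (9-18)^2=81 + (4-2)^2=4 + (21-22)^2=1 + (9-6)^2=9 + (9-19)^2=100). Sum = 295. MSE = 295/6.

295/6


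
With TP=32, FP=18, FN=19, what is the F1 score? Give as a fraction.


Precision = 32/50 = 16/25. Recall = 32/51 = 32/51. F1 = 2*P*R/(P+R) = 64/101.

64/101


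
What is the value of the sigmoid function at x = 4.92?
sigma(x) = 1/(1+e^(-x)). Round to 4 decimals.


sigma(4.92) = 1/(1+e^(-4.92)) = 1/(1+0.007299) = 1/1.007299 = 0.9928.

0.9928


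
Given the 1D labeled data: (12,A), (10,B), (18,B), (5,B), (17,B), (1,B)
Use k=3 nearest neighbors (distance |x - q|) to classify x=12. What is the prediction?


Distances: |12-12|=0, |10-12|=2, |18-12|=6, |5-12|=7, |17-12|=5, |1-12|=11. 3 nearest: (12,A), (10,B), (17,B). Counts: {'A': 1, 'B': 2}. Majority class: B.

B


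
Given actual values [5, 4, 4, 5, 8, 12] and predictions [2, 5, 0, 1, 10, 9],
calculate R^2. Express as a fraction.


Mean(y) = 19/3. SS_res = 55. SS_tot = 148/3. R^2 = 1 - 55/(148/3) = -17/148.

-17/148


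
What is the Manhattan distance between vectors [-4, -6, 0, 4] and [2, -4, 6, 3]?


d = sum of absolute differences: |-4-2|=6 + |-6--4|=2 + |0-6|=6 + |4-3|=1 = 15.

15


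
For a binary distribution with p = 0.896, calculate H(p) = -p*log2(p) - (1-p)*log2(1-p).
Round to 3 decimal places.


H = -0.896*log2(0.896) - 0.104*log2(0.104) = 0.482.

0.482


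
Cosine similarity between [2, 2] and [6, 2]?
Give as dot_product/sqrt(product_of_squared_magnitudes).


dot = 16. |a|^2 = 8, |b|^2 = 40. cos = 16/sqrt(320).

16/sqrt(320)


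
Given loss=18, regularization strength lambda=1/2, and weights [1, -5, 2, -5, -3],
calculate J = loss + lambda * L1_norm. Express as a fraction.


L1 norm = sum(|w|) = 16. J = 18 + 1/2 * 16 = 26.

26


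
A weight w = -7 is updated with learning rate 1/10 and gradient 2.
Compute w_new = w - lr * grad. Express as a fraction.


w_new = -7 - 1/10 * 2 = -7 - 1/5 = -36/5.

-36/5


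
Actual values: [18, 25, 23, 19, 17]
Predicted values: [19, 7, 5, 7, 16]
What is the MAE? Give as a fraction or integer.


MAE = (1/5) * (|18-19|=1 + |25-7|=18 + |23-5|=18 + |19-7|=12 + |17-16|=1). Sum = 50. MAE = 10.

10


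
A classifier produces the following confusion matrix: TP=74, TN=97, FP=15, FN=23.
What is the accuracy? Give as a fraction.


Accuracy = (TP + TN) / (TP + TN + FP + FN) = (74 + 97) / 209 = 9/11.

9/11


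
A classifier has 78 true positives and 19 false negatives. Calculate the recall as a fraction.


Recall = TP / (TP + FN) = 78 / 97 = 78/97.

78/97


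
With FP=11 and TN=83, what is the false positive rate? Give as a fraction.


FPR = FP / (FP + TN) = 11 / 94 = 11/94.

11/94


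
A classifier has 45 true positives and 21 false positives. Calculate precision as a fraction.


Precision = TP / (TP + FP) = 45 / 66 = 15/22.

15/22


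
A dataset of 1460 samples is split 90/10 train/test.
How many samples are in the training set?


Test set = 1460 * 10% = 146. Training set = 1460 - 146 = 1314.

1314


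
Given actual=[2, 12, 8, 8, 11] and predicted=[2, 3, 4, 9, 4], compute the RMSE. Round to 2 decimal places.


MSE = 29.4000. RMSE = sqrt(29.4000) = 5.42.

5.42


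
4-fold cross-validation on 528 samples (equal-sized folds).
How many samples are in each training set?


Each validation fold has 528/4 = 132 samples. Training set = 528 - 132 = 396.

396


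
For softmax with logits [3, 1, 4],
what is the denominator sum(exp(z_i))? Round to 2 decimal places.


Denom = e^3=20.0855 + e^1=2.7183 + e^4=54.5982. Sum = 77.4020, which rounds to 77.40.

77.40


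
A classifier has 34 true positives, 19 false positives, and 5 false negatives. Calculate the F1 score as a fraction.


Precision = 34/53 = 34/53. Recall = 34/39 = 34/39. F1 = 2*P*R/(P+R) = 17/23.

17/23


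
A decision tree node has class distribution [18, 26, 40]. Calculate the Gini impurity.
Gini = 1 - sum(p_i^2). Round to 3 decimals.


Total = 84. Proportions: 18/84, 26/84, 40/84. sum(p_i^2) = 0.3685. Gini = 1 - 0.3685 = 0.6315, which rounds to 0.632.

0.632


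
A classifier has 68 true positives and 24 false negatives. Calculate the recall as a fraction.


Recall = TP / (TP + FN) = 68 / 92 = 17/23.

17/23


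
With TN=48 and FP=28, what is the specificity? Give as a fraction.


Specificity = TN / (TN + FP) = 48 / 76 = 12/19.

12/19


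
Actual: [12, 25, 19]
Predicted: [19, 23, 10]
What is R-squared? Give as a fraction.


Mean(y) = 56/3. SS_res = 134. SS_tot = 254/3. R^2 = 1 - 134/(254/3) = -74/127.

-74/127


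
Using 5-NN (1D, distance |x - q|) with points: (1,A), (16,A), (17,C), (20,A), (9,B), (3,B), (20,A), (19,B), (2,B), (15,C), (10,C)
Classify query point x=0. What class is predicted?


Distances: |1-0|=1, |16-0|=16, |17-0|=17, |20-0|=20, |9-0|=9, |3-0|=3, |20-0|=20, |19-0|=19, |2-0|=2, |15-0|=15, |10-0|=10. 5 nearest: (1,A), (2,B), (3,B), (9,B), (10,C). Counts: {'A': 1, 'B': 3, 'C': 1}. Majority class: B.

B


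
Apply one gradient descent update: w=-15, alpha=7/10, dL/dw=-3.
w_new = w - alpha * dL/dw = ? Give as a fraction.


w_new = -15 - 7/10 * -3 = -15 - -21/10 = -129/10.

-129/10


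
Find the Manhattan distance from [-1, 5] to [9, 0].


d = sum of absolute differences: |-1-9|=10 + |5-0|=5 = 15.

15


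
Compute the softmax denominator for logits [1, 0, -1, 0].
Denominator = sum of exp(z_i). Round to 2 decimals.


Denom = e^1=2.7183 + e^0=1.0000 + e^-1=0.3679 + e^0=1.0000. Sum = 5.0862, which rounds to 5.09.

5.09


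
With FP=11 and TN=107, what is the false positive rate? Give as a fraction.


FPR = FP / (FP + TN) = 11 / 118 = 11/118.

11/118


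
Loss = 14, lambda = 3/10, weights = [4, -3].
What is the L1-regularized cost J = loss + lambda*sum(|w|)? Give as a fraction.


L1 norm = sum(|w|) = 7. J = 14 + 3/10 * 7 = 161/10.

161/10


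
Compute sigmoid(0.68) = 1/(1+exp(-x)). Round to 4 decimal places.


sigma(0.68) = 1/(1+e^(-0.68)) = 1/(1+0.506617) = 1/1.506617 = 0.6637.

0.6637


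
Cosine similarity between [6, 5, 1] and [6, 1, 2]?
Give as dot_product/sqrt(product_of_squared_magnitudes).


dot = 43. |a|^2 = 62, |b|^2 = 41. cos = 43/sqrt(2542).

43/sqrt(2542)


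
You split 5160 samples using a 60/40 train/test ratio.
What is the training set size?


Test set = 5160 * 40% = 2064. Training set = 5160 - 2064 = 3096.

3096


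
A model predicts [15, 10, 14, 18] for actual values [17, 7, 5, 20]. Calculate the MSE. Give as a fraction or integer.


MSE = (1/4) * ((17-15)^2=4 + (7-10)^2=9 + (5-14)^2=81 + (20-18)^2=4). Sum = 98. MSE = 49/2.

49/2


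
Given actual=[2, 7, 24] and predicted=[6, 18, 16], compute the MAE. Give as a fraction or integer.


MAE = (1/3) * (|2-6|=4 + |7-18|=11 + |24-16|=8). Sum = 23. MAE = 23/3.

23/3


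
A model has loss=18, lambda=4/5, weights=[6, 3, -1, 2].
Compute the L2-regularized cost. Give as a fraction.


L2 sq norm = sum(w^2) = 50. J = 18 + 4/5 * 50 = 58.

58


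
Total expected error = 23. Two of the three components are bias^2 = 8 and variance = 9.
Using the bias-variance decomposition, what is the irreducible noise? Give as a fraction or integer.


Total error = bias^2 + variance + irreducible noise. So irreducible noise = 23 - 8 - 9 = 6.

6


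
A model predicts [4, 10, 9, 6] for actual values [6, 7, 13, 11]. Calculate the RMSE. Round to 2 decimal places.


MSE = 13.5000. RMSE = sqrt(13.5000) = 3.67.

3.67


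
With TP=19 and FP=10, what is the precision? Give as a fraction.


Precision = TP / (TP + FP) = 19 / 29 = 19/29.

19/29


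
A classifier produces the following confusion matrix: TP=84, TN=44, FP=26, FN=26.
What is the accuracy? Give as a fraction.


Accuracy = (TP + TN) / (TP + TN + FP + FN) = (84 + 44) / 180 = 32/45.

32/45


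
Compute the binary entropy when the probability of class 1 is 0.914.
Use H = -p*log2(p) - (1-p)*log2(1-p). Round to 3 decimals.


H = -0.914*log2(0.914) - 0.086*log2(0.086) = 0.423.

0.423


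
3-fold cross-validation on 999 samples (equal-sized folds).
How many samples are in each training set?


Each validation fold has 999/3 = 333 samples. Training set = 999 - 333 = 666.

666


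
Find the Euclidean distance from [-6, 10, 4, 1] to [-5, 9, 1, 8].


d = sqrt(sum of squared differences). (-6--5)^2=1, (10-9)^2=1, (4-1)^2=9, (1-8)^2=49. Sum = 60.

sqrt(60)


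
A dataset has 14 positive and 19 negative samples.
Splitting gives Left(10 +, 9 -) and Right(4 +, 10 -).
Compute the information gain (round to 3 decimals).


H(parent) = 0.9834. H(left) = 0.9980, H(right) = 0.8631. Weighted = (19/33)*0.9980 + (14/33)*0.8631 = 0.9408. IG = 0.9834 - 0.9408 = 0.0426, which rounds to 0.043.

0.043


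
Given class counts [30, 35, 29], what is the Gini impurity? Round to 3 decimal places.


Total = 94. Proportions: 30/94, 35/94, 29/94. sum(p_i^2) = 0.3357. Gini = 1 - 0.3357 = 0.6643, which rounds to 0.664.

0.664
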